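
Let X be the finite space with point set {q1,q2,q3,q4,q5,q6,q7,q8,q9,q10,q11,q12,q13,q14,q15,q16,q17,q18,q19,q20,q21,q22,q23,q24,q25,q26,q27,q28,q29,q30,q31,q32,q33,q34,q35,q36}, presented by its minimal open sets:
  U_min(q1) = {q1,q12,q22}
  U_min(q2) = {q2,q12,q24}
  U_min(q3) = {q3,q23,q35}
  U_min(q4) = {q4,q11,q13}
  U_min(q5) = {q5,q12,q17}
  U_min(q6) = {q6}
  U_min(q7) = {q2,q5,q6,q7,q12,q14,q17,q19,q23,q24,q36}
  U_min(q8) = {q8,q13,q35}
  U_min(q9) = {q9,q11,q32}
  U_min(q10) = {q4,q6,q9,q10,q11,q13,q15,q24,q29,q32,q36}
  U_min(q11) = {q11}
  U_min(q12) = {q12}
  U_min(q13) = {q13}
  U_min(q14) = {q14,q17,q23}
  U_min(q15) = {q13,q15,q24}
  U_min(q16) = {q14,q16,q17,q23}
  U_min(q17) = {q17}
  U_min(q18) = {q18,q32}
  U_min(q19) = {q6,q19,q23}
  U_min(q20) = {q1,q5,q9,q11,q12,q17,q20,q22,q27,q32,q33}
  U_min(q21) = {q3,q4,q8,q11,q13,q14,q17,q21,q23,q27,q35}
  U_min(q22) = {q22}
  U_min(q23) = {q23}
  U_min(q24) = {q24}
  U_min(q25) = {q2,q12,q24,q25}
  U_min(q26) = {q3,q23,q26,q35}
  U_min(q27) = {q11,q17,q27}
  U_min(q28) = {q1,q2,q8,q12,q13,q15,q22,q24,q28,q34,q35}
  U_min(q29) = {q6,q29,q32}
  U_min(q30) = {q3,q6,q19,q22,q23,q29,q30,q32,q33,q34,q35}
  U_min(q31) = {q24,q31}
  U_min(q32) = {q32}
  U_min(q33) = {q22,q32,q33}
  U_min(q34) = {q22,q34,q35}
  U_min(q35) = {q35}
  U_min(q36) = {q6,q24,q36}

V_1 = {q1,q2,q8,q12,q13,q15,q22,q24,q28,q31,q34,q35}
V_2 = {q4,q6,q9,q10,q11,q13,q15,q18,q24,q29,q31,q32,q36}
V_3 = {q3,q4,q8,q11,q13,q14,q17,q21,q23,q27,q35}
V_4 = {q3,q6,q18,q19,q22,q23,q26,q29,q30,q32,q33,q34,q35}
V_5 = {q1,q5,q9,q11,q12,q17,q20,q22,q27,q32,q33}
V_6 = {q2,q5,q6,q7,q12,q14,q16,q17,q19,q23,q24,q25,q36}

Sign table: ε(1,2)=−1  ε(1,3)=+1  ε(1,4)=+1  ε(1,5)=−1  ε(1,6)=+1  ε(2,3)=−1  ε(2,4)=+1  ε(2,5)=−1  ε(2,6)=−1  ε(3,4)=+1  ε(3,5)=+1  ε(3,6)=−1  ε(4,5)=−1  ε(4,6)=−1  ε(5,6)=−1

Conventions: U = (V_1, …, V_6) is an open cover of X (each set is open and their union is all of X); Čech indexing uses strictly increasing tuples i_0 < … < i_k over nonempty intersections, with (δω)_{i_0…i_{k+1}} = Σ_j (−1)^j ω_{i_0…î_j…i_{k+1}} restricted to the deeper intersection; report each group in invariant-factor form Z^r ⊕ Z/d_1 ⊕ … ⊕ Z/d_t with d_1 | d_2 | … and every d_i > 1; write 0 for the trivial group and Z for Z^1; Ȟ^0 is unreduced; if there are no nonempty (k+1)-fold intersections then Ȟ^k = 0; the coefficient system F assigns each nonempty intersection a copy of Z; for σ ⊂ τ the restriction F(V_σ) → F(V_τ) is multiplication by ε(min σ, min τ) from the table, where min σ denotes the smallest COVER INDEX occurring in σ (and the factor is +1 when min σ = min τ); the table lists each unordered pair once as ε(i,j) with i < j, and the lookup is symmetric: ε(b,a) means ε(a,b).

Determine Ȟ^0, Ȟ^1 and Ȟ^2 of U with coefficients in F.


Ȟ^0 = 0, Ȟ^1 = Z/2 and Ȟ^2 = Z

nonempty intersections:
  V12={q13,q15,q24,q31} V13={q8,q13,q35} V14={q22,q34,q35} V15={q1,q12,q22} V16={q2,q12,q24} V23={q4,q11,q13} V24={q6,q18,q29,q32} V25={q9,q11,q32} V26={q6,q24,q36} V34={q3,q23,q35} V35={q11,q17,q27} V36={q14,q17,q23} V45={q22,q32,q33} V46={q6,q19,q23} V56={q5,q12,q17}
  V123={q13} V126={q24} V134={q35} V145={q22} V156={q12} V235={q11} V245={q32} V246={q6} V346={q23} V356={q17}
C dims 6,15,10; δ0: rk 6, SNF 1^5·2; δ1: rk 9, SNF 1^9
Ȟ^0: (6−6)−0=0 ⇒ 0
Ȟ^1: (15−9)−6=0 plus torsion [2] ⇒ Z/2
Ȟ^2: (10−0)−9=1 ⇒ Z


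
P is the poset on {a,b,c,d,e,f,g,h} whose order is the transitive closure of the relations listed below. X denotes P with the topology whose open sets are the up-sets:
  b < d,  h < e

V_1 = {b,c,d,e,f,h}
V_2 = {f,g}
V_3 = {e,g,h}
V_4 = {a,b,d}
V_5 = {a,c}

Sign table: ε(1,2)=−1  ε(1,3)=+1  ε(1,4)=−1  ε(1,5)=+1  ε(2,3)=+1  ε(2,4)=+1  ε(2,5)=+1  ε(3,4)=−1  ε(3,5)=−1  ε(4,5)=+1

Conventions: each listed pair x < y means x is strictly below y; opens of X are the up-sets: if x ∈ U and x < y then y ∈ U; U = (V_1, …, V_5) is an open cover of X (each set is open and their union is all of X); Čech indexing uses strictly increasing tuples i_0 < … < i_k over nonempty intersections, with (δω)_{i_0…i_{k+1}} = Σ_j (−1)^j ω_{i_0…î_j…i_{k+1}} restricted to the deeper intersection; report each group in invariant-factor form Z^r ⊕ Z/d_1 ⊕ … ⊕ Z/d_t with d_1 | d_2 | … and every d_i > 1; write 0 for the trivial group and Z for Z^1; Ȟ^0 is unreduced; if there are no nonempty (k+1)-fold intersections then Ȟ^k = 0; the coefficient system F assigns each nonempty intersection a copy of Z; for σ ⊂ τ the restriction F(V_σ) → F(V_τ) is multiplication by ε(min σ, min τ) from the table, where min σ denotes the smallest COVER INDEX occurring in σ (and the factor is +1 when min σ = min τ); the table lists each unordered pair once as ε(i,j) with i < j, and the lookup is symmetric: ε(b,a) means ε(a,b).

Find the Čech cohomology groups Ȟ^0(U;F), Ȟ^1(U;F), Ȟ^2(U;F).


Ȟ^0 = 0, Ȟ^1 = Z ⊕ Z/2 and Ȟ^2 = 0

nerve of the cover:
  V12={f} V13={e,h} V14={b,d} V15={c} V23={g} V45={a}
C dims 5,6; δ0: rk 5, SNF 1^4·2
Ȟ^0 = (5 − 5) − 0 = 0, so Ȟ^0 ≅ 0
Ȟ^1 = (6 − 0) − 5 = 1 plus torsion [2], so Ȟ^1 ≅ Z ⊕ Z/2
Ȟ^2 = (0 − 0) − 0 = 0, so Ȟ^2 ≅ 0


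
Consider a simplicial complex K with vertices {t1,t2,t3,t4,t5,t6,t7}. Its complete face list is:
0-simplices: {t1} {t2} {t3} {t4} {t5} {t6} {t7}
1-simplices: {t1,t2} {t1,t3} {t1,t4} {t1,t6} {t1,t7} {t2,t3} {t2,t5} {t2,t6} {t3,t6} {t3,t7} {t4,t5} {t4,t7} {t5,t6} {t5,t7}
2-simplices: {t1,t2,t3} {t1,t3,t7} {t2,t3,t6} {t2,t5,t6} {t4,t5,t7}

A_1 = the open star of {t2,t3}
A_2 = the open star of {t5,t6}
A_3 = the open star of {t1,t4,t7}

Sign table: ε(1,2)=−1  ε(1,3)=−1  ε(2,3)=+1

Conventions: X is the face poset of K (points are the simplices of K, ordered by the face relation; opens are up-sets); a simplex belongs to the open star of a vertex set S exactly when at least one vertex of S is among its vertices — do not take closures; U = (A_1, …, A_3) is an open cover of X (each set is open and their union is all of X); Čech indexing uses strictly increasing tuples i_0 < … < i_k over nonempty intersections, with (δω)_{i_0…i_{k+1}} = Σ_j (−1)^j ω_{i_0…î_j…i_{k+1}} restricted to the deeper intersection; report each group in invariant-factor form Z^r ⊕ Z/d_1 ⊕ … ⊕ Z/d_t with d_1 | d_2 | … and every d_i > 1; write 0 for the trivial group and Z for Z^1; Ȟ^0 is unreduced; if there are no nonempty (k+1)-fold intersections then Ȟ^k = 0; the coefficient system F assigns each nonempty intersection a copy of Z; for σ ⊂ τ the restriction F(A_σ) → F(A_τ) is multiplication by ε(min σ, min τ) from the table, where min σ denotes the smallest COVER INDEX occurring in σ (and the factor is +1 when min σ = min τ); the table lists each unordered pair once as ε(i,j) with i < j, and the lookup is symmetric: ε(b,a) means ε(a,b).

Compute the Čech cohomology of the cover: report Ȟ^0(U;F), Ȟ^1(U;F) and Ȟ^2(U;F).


Ȟ^0 = Z, Ȟ^1 = Z, Ȟ^2 = 0

nonempty overlaps:
  A1={{t2},{t3},{t1,t2},{t1,t3},{t2,t3},{t2,t5},{t2,t6},{t3,t6},{t3,t7},{t1,t2,t3},{t1,t3,t7},{t2,t3,t6},{t2,t5,t6}} A2={{t5},{t6},{t1,t6},{t2,t5},{t2,t6},{t3,t6},{t4,t5},{t5,t6},{t5,t7},{t2,t3,t6},{t2,t5,t6},{t4,t5,t7}} A3={{t1},{t4},{t7},{t1,t2},{t1,t3},{t1,t4},{t1,t6},{t1,t7},{t3,t7},{t4,t5},{t4,t7},{t5,t7},{t1,t2,t3},{t1,t3,t7},{t4,t5,t7}}
  A12={{t2,t5},{t2,t6},{t3,t6},{t2,t3,t6},{t2,t5,t6}} A13={{t1,t2},{t1,t3},{t3,t7},{t1,t2,t3},{t1,t3,t7}} A23={{t1,t6},{t4,t5},{t5,t7},{t4,t5,t7}}
C dims 3,3; δ0: rk 2, SNF 1^2
degree 0: 3−2−0 = 1 → Ȟ^0 ≅ Z
degree 1: 3−0−2 = 1 → Ȟ^1 ≅ Z
degree 2: 0−0−0 = 0 → Ȟ^2 ≅ 0


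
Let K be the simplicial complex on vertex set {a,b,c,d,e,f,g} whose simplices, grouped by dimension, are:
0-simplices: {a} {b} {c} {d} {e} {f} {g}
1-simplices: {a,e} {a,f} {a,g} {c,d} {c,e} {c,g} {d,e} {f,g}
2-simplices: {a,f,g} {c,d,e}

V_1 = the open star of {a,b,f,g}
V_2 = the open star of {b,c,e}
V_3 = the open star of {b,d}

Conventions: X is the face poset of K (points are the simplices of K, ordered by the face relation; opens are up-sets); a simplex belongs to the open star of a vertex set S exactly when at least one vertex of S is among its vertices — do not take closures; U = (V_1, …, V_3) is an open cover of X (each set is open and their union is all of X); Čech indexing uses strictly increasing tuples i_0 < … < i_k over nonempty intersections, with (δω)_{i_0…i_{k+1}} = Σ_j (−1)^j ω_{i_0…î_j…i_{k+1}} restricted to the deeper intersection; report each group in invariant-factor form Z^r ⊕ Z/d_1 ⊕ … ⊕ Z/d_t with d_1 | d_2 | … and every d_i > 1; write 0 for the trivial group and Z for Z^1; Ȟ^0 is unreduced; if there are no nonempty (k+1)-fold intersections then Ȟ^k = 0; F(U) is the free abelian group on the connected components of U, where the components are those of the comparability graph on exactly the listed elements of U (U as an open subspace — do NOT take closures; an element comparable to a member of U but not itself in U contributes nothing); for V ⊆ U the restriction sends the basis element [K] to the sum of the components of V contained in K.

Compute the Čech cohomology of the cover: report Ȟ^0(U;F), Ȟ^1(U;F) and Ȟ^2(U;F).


Ȟ^0 ≅ Z^2, Ȟ^1 ≅ Z, Ȟ^2 ≅ 0

cover nerve:
  V1={{a},{b},{f},{g},{a,e},{a,f},{a,g},{c,g},{f,g},{a,f,g}} V2={{b},{c},{e},{a,e},{c,d},{c,e},{c,g},{d,e},{c,d,e}} V3={{b},{d},{c,d},{d,e},{c,d,e}}
  V12={{b},{a,e},{c,g}} V13={{b}} V23={{b},{c,d},{d,e},{c,d,e}}
  V123={{b}}
components per intersection:
  V1: {{a},{f},{g},{a,e},{a,f},{a,g},{c,g},{f,g},{a,f,g}} {{b}}
  V2: {{b}} {{c},{e},{a,e},{c,d},{c,e},{c,g},{d,e},{c,d,e}}
  V3: {{b}} {{d},{c,d},{d,e},{c,d,e}}
  V12: {{b}} {{a,e}} {{c,g}}
  V13: {{b}}
  V23: {{b}} {{c,d},{d,e},{c,d,e}}
  V123: {{b}}
C dims 6,6,1; δ0: rk 4, SNF 1^4; δ1: rk 1, SNF 1^1
Ȟ^0: (6−4)−0=2 ⇒ Z^2
Ȟ^1: (6−1)−4=1 ⇒ Z
Ȟ^2: (1−0)−1=0 ⇒ 0


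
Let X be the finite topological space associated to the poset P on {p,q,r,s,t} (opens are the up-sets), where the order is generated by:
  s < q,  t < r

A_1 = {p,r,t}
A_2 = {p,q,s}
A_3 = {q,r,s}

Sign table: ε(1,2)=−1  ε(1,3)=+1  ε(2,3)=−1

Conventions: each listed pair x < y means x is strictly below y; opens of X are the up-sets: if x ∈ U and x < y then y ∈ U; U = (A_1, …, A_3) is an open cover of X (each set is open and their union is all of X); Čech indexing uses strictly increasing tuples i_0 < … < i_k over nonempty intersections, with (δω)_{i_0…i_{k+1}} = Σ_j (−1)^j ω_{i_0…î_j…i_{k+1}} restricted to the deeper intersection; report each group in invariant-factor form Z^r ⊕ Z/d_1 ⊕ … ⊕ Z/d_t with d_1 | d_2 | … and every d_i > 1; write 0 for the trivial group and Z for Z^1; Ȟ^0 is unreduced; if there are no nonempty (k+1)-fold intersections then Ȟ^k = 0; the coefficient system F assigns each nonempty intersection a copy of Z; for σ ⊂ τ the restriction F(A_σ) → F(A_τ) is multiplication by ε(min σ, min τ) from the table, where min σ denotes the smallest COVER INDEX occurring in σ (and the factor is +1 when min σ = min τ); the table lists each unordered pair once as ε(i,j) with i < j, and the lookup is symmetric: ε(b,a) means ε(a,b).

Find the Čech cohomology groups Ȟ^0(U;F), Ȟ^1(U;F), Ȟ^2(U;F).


Ȟ^0 = Z,  Ȟ^1 = Z,  Ȟ^2 = 0

nonempty intersections:
  A12={p} A13={r} A23={q,s}
C dims 3,3; δ0: rk 2, SNF 1^2
Ȟ^0: (3−2)−0=1 ⇒ Z
Ȟ^1: (3−0)−2=1 ⇒ Z
Ȟ^2: (0−0)−0=0 ⇒ 0


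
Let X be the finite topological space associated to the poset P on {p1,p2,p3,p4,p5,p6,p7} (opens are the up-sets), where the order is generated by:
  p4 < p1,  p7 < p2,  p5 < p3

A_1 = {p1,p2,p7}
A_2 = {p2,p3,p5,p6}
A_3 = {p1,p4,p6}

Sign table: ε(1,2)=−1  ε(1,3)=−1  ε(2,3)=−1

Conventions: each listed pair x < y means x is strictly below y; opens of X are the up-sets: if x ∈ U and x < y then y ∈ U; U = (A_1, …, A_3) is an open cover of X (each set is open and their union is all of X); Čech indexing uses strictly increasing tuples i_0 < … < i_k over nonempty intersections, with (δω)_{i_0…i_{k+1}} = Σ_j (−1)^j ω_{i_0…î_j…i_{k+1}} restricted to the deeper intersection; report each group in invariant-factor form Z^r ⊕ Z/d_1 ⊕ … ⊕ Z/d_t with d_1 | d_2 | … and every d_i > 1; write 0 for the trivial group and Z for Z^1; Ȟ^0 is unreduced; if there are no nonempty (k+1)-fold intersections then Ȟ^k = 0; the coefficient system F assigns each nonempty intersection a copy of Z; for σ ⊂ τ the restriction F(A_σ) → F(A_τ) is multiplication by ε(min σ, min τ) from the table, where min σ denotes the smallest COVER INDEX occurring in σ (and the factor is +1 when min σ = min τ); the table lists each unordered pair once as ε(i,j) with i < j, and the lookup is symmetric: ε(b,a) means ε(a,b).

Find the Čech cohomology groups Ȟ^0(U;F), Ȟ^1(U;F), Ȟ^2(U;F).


Ȟ^0 = 0,  Ȟ^1 = Z/2,  Ȟ^2 = 0

nerve simplices:
  A12={p2} A13={p1} A23={p6}
C dims 3,3; δ0: rk 3, SNF 1^2·2
degree 0: 3−3−0 = 0 → Ȟ^0 ≅ 0
degree 1: 3−0−3 = 0 plus torsion [2] → Ȟ^1 ≅ Z/2
degree 2: 0−0−0 = 0 → Ȟ^2 ≅ 0


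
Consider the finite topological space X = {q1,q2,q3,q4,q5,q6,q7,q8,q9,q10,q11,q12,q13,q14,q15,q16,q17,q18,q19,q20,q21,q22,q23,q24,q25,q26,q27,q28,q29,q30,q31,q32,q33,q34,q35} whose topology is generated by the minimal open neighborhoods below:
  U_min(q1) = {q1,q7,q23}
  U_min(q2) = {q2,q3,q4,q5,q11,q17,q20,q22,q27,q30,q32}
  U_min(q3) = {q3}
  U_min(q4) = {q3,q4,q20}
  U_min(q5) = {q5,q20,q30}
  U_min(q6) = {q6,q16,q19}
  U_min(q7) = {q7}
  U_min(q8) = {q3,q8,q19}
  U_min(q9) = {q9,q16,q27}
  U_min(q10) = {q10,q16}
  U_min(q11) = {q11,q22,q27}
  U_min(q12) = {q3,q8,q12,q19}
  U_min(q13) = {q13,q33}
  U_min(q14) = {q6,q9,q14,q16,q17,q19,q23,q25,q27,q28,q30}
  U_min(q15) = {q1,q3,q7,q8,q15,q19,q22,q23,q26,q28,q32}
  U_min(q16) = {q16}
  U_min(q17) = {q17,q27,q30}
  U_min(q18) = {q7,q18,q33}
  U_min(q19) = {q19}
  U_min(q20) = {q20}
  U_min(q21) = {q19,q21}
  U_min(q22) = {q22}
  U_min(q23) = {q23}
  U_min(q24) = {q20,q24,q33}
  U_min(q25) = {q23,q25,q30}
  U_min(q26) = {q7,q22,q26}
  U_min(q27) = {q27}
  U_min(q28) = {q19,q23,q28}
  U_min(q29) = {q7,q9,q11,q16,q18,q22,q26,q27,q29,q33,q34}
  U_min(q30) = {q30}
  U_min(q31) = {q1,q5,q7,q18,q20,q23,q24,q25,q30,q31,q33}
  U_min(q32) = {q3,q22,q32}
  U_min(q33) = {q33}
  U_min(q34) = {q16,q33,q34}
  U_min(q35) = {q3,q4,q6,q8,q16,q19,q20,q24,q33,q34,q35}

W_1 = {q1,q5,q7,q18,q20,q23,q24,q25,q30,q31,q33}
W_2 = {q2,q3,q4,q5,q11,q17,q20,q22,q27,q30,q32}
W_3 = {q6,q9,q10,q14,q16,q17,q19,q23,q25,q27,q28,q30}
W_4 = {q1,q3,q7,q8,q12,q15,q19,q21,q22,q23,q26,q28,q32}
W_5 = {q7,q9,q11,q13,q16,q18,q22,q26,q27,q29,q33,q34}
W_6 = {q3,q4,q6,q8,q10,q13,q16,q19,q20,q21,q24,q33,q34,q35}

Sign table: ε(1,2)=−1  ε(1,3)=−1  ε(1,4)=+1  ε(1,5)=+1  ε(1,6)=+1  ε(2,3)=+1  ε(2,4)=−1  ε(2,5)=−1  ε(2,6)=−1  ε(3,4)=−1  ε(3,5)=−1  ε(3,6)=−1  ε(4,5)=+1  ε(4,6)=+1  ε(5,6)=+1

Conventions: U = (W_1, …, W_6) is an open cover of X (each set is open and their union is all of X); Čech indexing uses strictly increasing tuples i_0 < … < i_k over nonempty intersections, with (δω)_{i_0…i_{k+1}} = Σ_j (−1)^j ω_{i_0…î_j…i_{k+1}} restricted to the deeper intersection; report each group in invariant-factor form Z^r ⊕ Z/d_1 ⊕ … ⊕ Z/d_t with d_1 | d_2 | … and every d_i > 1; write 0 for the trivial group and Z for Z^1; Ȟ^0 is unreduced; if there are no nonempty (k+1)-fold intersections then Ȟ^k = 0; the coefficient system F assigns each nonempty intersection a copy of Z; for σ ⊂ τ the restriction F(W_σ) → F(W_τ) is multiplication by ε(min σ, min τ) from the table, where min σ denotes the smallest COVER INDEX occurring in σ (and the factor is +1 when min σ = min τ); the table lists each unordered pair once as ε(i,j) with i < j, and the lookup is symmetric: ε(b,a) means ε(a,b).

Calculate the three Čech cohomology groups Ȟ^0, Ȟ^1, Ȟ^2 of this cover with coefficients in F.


Ȟ^0(U;F) ≅ Z, Ȟ^1(U;F) ≅ 0 and Ȟ^2(U;F) ≅ Z/2

intersection data:
  W12={q5,q20,q30} W13={q23,q25,q30} W14={q1,q7,q23} W15={q7,q18,q33} W16={q20,q24,q33} W23={q17,q27,q30} W24={q3,q22,q32} W25={q11,q22,q27} W26={q3,q4,q20} W34={q19,q23,q28} W35={q9,q16,q27} W36={q6,q10,q16,q19} W45={q7,q22,q26} W46={q3,q8,q19,q21} W56={q13,q16,q33,q34}
  W123={q30} W126={q20} W134={q23} W145={q7} W156={q33} W235={q27} W245={q22} W246={q3} W346={q19} W356={q16}
C dims 6,15,10; δ0: rk 5, SNF 1^5; δ1: rk 10, SNF 1^9·2
Ȟ^0 = (6 − 5) − 0 = 1, so Ȟ^0 ≅ Z
Ȟ^1 = (15 − 10) − 5 = 0, so Ȟ^1 ≅ 0
Ȟ^2 = (10 − 0) − 10 = 0 plus torsion [2], so Ȟ^2 ≅ Z/2


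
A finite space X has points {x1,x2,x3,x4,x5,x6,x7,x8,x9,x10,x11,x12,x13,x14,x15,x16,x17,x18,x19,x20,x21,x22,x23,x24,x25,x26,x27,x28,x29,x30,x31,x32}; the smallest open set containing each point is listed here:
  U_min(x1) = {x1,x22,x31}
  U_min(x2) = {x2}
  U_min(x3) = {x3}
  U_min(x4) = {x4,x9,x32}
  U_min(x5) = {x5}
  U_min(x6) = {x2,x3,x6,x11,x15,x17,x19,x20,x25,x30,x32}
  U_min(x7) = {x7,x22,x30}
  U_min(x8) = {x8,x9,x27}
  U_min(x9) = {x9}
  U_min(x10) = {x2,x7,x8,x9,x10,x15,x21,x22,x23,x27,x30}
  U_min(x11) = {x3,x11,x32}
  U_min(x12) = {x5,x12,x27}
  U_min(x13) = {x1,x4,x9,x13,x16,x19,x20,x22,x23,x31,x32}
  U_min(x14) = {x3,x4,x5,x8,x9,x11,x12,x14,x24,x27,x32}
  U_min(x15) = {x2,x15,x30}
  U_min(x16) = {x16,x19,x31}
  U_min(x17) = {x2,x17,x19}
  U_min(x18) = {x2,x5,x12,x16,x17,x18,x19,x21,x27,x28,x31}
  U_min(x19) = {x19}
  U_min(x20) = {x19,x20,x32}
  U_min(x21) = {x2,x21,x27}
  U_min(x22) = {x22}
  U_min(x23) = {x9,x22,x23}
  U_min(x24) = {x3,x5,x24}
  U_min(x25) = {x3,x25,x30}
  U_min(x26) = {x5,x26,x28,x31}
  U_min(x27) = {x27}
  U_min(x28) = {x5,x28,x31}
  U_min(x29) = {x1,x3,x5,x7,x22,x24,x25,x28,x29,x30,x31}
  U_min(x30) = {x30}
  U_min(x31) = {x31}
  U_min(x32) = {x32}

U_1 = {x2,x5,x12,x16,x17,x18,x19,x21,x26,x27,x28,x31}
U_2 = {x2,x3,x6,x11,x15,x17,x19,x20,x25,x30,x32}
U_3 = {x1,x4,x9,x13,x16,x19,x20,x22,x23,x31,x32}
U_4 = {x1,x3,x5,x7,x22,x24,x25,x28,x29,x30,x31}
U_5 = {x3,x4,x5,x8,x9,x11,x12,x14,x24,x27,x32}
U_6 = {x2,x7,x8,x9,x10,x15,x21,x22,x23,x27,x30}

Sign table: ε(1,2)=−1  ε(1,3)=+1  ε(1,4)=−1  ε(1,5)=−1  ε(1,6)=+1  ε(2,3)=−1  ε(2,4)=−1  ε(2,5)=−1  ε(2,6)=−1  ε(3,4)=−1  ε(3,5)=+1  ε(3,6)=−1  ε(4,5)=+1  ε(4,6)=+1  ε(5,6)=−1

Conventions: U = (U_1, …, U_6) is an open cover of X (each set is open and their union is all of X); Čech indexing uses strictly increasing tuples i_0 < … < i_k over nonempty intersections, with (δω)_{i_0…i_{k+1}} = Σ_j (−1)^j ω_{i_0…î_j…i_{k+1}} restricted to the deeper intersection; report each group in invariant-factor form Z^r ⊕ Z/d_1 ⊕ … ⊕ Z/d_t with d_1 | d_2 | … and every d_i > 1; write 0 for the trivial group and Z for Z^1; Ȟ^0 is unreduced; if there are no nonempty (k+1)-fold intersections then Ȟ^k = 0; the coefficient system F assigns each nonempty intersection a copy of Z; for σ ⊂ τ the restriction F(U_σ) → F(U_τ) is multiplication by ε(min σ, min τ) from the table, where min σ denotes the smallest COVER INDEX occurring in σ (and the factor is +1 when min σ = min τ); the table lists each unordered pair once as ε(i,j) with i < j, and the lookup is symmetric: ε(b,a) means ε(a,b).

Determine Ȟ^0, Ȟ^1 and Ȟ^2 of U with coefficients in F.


cover nerve:
  U12={x2,x17,x19} U13={x16,x19,x31} U14={x5,x28,x31} U15={x5,x12,x27} U16={x2,x21,x27} U23={x19,x20,x32} U24={x3,x25,x30} U25={x3,x11,x32} U26={x2,x15,x30} U34={x1,x22,x31} U35={x4,x9,x32} U36={x9,x22,x23} U45={x3,x5,x24} U46={x7,x22,x30} U56={x8,x9,x27}
  U123={x19} U126={x2} U134={x31} U145={x5} U156={x27} U235={x32} U245={x3} U246={x30} U346={x22} U356={x9}
C dims 6,15,10; δ0: rk 6, SNF 1^5·2; δ1: rk 9, SNF 1^9
Ȟ^0: (6−6)−0=0 ⇒ 0
Ȟ^1: (15−9)−6=0 plus torsion [2] ⇒ Z/2
Ȟ^2: (10−0)−9=1 ⇒ Z

Ȟ^0 = 0,  Ȟ^1 = Z/2,  Ȟ^2 = Z


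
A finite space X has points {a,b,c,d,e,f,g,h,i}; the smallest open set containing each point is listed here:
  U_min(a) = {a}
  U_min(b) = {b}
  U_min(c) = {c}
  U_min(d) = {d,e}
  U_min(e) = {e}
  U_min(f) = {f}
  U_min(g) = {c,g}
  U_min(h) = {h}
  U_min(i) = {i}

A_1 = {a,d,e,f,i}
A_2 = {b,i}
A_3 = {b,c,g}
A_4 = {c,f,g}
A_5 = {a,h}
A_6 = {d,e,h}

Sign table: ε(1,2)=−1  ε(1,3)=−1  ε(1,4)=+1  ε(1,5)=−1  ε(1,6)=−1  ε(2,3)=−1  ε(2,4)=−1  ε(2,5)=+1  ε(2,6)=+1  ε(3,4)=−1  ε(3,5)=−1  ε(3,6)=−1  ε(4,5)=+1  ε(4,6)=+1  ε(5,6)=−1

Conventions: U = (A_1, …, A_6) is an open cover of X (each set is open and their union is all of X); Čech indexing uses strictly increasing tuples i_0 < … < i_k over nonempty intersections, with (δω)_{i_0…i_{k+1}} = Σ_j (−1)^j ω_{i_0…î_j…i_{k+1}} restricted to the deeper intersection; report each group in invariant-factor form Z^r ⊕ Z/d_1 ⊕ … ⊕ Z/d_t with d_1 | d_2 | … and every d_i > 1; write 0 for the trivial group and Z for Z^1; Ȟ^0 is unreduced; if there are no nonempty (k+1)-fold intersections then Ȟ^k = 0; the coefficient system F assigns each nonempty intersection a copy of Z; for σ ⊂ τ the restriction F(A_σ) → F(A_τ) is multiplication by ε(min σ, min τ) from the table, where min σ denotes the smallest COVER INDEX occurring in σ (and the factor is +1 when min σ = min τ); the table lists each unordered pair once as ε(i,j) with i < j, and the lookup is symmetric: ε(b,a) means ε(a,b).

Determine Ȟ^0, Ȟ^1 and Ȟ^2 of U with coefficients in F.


cover nerve:
  A12={i} A14={f} A15={a} A16={d,e} A23={b} A34={c,g} A56={h}
C dims 6,7; δ0: rk 6, SNF 1^5·2
Ȟ^0: (6−6)−0=0 ⇒ 0
Ȟ^1: (7−0)−6=1 plus torsion [2] ⇒ Z ⊕ Z/2
Ȟ^2: (0−0)−0=0 ⇒ 0

Ȟ^0(U;F) ≅ 0, Ȟ^1(U;F) ≅ Z ⊕ Z/2, Ȟ^2(U;F) ≅ 0


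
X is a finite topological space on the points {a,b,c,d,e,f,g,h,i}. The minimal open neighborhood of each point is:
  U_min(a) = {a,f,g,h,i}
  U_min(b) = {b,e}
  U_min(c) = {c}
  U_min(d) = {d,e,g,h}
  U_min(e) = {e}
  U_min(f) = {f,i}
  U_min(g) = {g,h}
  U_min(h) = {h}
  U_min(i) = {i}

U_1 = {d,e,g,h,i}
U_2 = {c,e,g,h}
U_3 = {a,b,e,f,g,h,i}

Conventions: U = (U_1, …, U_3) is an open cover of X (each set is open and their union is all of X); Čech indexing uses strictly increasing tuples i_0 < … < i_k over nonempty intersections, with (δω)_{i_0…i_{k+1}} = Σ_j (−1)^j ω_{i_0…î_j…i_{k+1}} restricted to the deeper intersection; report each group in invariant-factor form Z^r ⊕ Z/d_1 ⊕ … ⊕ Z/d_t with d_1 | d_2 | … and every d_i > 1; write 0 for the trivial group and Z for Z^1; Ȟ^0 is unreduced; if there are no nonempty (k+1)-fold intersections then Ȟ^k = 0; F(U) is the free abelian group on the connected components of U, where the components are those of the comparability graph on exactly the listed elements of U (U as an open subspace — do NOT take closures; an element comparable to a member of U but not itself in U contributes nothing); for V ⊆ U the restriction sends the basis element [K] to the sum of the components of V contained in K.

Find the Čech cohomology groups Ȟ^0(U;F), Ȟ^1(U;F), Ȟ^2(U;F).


Ȟ^0 = Z^2,  Ȟ^1 = 0,  Ȟ^2 = 0

nonempty intersections:
  U12={e,g,h} U13={e,g,h,i} U23={e,g,h}
  U123={e,g,h}
components per intersection:
  U1: {d,e,g,h} {i}
  U2: {c} {e} {g,h}
  U3: {a,f,g,h,i} {b,e}
  U12: {e} {g,h}
  U13: {e} {g,h} {i}
  U23: {e} {g,h}
  U123: {e} {g,h}
C dims 7,7,2; δ0: rk 5, SNF 1^5; δ1: rk 2, SNF 1^2
Ȟ^0: (7−5)−0=2 ⇒ Z^2
Ȟ^1: (7−2)−5=0 ⇒ 0
Ȟ^2: (2−0)−2=0 ⇒ 0


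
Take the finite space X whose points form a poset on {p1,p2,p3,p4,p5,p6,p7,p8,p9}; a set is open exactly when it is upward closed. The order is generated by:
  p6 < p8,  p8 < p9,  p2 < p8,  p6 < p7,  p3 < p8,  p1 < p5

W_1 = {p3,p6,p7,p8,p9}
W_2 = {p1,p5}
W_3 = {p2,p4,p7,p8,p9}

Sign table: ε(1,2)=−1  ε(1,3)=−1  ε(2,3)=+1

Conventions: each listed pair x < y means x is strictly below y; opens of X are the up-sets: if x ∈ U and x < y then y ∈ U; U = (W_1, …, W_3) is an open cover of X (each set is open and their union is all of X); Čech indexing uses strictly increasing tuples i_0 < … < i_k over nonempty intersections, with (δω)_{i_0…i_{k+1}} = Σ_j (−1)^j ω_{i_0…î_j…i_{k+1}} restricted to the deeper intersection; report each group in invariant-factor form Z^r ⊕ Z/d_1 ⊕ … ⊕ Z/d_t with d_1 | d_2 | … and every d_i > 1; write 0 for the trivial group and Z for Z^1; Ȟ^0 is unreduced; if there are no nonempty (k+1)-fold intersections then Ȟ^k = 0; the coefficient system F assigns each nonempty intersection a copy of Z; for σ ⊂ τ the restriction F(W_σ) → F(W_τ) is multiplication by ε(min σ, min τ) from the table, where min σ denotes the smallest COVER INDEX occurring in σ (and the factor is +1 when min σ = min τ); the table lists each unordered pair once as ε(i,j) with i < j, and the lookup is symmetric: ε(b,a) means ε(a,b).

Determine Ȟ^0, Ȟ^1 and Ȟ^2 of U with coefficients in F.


Ȟ^0 ≅ Z^2; Ȟ^1 ≅ 0; Ȟ^2 ≅ 0

intersection data:
  W13={p7,p8,p9}
C dims 3,1; δ0: rk 1, SNF 1^1
Ȟ^0 = (3 − 1) − 0 = 2, so Ȟ^0 ≅ Z^2
Ȟ^1 = (1 − 0) − 1 = 0, so Ȟ^1 ≅ 0
Ȟ^2 = (0 − 0) − 0 = 0, so Ȟ^2 ≅ 0


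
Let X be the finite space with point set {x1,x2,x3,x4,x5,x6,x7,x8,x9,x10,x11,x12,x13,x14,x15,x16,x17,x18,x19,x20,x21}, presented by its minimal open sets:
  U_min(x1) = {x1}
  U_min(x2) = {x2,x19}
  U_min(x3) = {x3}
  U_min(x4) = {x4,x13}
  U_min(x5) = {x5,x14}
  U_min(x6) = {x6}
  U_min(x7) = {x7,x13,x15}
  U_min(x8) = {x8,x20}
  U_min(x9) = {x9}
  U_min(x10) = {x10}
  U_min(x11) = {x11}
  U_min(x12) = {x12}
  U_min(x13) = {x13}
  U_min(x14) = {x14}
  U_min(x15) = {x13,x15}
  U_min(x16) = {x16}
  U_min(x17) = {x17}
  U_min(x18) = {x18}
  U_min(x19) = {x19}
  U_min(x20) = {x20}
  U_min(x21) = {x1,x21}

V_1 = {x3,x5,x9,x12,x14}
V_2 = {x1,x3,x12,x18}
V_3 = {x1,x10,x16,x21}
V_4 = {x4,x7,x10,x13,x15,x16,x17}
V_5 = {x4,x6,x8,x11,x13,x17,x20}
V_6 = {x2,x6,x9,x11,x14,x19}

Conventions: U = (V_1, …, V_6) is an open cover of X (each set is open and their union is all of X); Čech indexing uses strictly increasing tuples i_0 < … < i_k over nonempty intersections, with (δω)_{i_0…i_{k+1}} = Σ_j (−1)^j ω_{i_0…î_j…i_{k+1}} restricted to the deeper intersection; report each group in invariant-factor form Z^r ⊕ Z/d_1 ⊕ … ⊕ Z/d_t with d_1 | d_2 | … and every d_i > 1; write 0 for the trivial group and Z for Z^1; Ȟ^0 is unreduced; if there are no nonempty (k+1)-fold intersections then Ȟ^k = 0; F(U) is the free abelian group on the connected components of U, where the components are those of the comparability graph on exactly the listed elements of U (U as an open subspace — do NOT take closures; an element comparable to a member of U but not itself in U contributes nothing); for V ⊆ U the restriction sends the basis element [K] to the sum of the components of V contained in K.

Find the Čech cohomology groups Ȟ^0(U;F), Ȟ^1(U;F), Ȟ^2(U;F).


Ȟ^0(U;F) ≅ Z^14, Ȟ^1(U;F) ≅ 0, Ȟ^2(U;F) ≅ 0

nerve of the cover:
  V12={x3,x12} V16={x9,x14} V23={x1} V34={x10,x16} V45={x4,x13,x17} V56={x6,x11}
components per intersection:
  V1: {x3} {x5,x14} {x9} {x12}
  V2: {x1} {x3} {x12} {x18}
  V3: {x1,x21} {x10} {x16}
  V4: {x4,x7,x13,x15} {x10} {x16} {x17}
  V5: {x4,x13} {x6} {x8,x20} {x11} {x17}
  V6: {x2,x19} {x6} {x9} {x11} {x14}
  V12: {x3} {x12}
  V16: {x9} {x14}
  V23: {x1}
  V34: {x10} {x16}
  V45: {x4,x13} {x17}
  V56: {x6} {x11}
C dims 25,11; δ0: rk 11, SNF 1^11
Ȟ^0 = (25 − 11) − 0 = 14, so Ȟ^0 ≅ Z^14
Ȟ^1 = (11 − 0) − 11 = 0, so Ȟ^1 ≅ 0
Ȟ^2 = (0 − 0) − 0 = 0, so Ȟ^2 ≅ 0


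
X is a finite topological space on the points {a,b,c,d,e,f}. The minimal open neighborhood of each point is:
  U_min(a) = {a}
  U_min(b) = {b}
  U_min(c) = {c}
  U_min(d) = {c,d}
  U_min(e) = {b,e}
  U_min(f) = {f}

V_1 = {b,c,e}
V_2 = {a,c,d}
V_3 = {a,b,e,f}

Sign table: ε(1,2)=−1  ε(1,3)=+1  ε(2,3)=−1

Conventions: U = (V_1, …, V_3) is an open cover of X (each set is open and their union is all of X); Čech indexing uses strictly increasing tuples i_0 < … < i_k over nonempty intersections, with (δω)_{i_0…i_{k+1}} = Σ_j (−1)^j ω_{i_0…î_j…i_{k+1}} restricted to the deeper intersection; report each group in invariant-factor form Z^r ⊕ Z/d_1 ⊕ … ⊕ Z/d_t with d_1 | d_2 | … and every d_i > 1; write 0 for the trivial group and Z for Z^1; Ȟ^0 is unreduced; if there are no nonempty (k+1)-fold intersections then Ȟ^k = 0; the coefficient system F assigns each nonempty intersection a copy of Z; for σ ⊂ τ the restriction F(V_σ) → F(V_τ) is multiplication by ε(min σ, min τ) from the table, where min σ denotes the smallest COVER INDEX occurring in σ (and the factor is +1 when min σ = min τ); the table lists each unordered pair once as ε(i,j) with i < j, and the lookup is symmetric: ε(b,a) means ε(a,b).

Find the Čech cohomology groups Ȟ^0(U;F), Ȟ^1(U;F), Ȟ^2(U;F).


Ȟ^0 = Z; Ȟ^1 = Z; Ȟ^2 = 0

nonempty intersections:
  V12={c} V13={b,e} V23={a}
C dims 3,3; δ0: rk 2, SNF 1^2
Ȟ^0: (3−2)−0=1 ⇒ Z
Ȟ^1: (3−0)−2=1 ⇒ Z
Ȟ^2: (0−0)−0=0 ⇒ 0


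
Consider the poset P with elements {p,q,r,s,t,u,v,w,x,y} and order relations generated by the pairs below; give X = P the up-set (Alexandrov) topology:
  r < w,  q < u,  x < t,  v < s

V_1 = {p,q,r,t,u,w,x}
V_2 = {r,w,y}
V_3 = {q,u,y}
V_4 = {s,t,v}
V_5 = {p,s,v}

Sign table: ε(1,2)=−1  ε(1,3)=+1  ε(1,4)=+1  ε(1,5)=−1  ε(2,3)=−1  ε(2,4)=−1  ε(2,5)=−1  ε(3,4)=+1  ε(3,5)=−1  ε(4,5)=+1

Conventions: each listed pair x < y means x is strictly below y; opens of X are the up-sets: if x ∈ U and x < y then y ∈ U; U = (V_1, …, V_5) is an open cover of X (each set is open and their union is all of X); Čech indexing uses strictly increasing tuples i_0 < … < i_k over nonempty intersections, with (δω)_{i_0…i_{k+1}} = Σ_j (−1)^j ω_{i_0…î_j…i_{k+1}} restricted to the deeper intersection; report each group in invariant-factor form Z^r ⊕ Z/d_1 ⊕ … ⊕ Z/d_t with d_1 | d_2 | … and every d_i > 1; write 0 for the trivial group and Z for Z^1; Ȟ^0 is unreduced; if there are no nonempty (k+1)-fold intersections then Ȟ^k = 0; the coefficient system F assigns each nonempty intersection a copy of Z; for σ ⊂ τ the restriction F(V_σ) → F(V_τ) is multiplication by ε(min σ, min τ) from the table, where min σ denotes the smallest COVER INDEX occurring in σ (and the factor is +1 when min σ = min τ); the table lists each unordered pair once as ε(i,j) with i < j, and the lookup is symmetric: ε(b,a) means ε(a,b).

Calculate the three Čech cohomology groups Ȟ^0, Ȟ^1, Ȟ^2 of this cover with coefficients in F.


Ȟ^0 ≅ 0, Ȟ^1 ≅ Z ⊕ Z/2 and Ȟ^2 ≅ 0

nonempty intersections:
  V12={r,w} V13={q,u} V14={t} V15={p} V23={y} V45={s,v}
C dims 5,6; δ0: rk 5, SNF 1^4·2
Ȟ^0: (5−5)−0=0 ⇒ 0
Ȟ^1: (6−0)−5=1 plus torsion [2] ⇒ Z ⊕ Z/2
Ȟ^2: (0−0)−0=0 ⇒ 0


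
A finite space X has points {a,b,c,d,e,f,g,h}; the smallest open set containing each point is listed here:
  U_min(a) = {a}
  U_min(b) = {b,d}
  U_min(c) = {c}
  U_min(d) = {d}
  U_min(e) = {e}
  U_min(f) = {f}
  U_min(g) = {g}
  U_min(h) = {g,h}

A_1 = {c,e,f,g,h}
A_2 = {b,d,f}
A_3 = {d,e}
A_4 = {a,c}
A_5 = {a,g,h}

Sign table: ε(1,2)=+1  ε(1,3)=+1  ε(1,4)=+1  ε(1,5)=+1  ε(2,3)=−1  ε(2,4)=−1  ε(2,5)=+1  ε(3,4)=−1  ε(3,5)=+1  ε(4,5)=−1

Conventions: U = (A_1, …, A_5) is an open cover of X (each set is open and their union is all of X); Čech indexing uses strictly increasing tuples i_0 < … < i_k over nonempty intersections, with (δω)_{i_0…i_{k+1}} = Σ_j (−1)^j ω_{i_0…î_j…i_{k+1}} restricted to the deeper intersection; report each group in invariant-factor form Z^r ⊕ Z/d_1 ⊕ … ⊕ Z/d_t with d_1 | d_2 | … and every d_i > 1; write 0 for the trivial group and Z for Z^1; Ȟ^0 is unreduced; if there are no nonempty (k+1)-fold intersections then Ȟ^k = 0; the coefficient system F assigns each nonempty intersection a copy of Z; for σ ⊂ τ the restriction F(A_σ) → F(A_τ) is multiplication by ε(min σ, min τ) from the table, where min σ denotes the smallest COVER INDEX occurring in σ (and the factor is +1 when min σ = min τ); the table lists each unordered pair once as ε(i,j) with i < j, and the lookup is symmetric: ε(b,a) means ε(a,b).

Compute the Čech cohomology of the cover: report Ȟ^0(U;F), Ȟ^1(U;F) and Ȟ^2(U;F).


Ȟ^0 ≅ 0, Ȟ^1 ≅ Z ⊕ Z/2, Ȟ^2 ≅ 0

nerve of the cover:
  A12={f} A13={e} A14={c} A15={g,h} A23={d} A45={a}
C dims 5,6; δ0: rk 5, SNF 1^4·2
Ȟ^0 = (5 − 5) − 0 = 0, so Ȟ^0 ≅ 0
Ȟ^1 = (6 − 0) − 5 = 1 plus torsion [2], so Ȟ^1 ≅ Z ⊕ Z/2
Ȟ^2 = (0 − 0) − 0 = 0, so Ȟ^2 ≅ 0


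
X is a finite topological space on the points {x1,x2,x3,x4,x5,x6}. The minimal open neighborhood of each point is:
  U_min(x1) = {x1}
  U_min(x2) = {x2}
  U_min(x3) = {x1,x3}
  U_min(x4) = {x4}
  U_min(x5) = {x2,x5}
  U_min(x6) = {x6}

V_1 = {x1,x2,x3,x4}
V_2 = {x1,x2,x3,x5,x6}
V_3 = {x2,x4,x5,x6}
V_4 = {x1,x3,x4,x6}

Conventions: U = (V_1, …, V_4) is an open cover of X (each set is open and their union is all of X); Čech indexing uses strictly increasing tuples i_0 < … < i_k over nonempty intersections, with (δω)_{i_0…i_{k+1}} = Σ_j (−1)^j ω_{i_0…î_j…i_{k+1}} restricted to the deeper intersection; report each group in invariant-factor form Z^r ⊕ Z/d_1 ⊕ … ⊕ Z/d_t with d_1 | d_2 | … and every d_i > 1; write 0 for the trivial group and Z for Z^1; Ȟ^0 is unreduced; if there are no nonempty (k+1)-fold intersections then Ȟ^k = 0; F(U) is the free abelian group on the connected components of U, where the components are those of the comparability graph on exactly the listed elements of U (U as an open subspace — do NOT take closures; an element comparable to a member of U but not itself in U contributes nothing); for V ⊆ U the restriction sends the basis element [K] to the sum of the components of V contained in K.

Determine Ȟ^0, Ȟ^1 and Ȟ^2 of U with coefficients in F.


Ȟ^0 ≅ Z^4, Ȟ^1 ≅ 0 and Ȟ^2 ≅ 0

nerve simplices:
  V12={x1,x2,x3} V13={x2,x4} V14={x1,x3,x4} V23={x2,x5,x6} V24={x1,x3,x6} V34={x4,x6}
  V123={x2} V124={x1,x3} V134={x4} V234={x6}
components per intersection:
  V1: {x1,x3} {x2} {x4}
  V2: {x1,x3} {x2,x5} {x6}
  V3: {x2,x5} {x4} {x6}
  V4: {x1,x3} {x4} {x6}
  V12: {x1,x3} {x2}
  V13: {x2} {x4}
  V14: {x1,x3} {x4}
  V23: {x2,x5} {x6}
  V24: {x1,x3} {x6}
  V34: {x4} {x6}
  V123: {x2}
  V124: {x1,x3}
  V134: {x4}
  V234: {x6}
C dims 12,12,4; δ0: rk 8, SNF 1^8; δ1: rk 4, SNF 1^4
degree 0: 12−8−0 = 4 → Ȟ^0 ≅ Z^4
degree 1: 12−4−8 = 0 → Ȟ^1 ≅ 0
degree 2: 4−0−4 = 0 → Ȟ^2 ≅ 0


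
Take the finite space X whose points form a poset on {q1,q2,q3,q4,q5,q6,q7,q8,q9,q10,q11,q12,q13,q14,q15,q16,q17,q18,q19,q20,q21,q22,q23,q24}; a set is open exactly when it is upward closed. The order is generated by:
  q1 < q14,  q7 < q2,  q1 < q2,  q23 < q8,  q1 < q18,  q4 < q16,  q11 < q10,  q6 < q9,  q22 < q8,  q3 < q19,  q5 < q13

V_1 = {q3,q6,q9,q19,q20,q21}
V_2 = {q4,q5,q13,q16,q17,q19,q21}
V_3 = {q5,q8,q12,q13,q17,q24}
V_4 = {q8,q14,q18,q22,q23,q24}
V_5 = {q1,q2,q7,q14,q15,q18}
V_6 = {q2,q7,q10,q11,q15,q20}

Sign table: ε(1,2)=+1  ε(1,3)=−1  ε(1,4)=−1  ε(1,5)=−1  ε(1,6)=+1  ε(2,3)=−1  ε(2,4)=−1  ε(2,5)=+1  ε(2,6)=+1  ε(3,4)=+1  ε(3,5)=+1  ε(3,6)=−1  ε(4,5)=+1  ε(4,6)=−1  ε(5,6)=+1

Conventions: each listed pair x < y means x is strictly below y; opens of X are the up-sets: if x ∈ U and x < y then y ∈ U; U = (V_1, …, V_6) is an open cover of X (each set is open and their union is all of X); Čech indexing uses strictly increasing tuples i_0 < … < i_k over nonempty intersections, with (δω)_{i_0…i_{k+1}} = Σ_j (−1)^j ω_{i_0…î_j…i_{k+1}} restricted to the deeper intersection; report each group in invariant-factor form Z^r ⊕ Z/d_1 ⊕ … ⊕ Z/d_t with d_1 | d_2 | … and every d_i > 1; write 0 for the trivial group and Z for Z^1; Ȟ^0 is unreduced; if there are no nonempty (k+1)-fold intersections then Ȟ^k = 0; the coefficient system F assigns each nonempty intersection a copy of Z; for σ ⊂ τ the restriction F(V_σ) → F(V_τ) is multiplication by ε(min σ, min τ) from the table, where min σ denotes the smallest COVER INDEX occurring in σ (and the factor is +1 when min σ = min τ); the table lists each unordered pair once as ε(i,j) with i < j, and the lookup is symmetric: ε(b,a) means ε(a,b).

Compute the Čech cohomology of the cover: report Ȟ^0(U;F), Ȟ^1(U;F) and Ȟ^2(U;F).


nerve of the cover:
  V12={q19,q21} V16={q20} V23={q5,q13,q17} V34={q8,q24} V45={q14,q18} V56={q2,q7,q15}
C dims 6,6; δ0: rk 6, SNF 1^5·2
Ȟ^0 = (6 − 6) − 0 = 0, so Ȟ^0 ≅ 0
Ȟ^1 = (6 − 0) − 6 = 0 plus torsion [2], so Ȟ^1 ≅ Z/2
Ȟ^2 = (0 − 0) − 0 = 0, so Ȟ^2 ≅ 0

Ȟ^0 ≅ 0, Ȟ^1 ≅ Z/2 and Ȟ^2 ≅ 0


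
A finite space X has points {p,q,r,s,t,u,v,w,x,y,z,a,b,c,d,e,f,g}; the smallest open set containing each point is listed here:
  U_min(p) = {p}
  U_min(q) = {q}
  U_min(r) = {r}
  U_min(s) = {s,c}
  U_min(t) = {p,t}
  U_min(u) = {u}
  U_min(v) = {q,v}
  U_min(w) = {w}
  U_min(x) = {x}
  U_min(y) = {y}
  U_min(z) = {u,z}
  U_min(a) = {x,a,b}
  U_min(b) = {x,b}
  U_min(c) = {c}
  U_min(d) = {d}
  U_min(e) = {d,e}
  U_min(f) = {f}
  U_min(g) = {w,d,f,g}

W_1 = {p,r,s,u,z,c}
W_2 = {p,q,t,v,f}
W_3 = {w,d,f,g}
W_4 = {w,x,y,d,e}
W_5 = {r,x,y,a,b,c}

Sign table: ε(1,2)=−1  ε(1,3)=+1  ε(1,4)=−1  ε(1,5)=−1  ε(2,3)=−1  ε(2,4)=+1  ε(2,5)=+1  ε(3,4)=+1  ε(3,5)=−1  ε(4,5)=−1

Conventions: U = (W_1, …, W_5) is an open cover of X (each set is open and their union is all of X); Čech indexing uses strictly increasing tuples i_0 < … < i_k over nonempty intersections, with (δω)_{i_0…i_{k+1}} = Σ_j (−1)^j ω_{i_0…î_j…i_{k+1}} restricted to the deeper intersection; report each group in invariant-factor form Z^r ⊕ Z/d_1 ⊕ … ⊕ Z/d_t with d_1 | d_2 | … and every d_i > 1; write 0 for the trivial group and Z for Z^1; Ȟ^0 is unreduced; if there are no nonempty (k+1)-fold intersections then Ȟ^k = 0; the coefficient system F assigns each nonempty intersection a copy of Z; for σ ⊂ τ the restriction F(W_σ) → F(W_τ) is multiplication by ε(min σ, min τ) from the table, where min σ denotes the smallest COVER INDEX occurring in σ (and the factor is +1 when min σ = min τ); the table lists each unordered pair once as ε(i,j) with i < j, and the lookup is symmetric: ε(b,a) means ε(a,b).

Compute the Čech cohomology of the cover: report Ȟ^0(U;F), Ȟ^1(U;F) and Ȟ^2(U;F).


nonempty overlaps:
  W12={p} W15={r,c} W23={f} W34={w,d} W45={x,y}
C dims 5,5; δ0: rk 4, SNF 1^4
degree 0: 5−4−0 = 1 → Ȟ^0 ≅ Z
degree 1: 5−0−4 = 1 → Ȟ^1 ≅ Z
degree 2: 0−0−0 = 0 → Ȟ^2 ≅ 0

Ȟ^0 = Z, Ȟ^1 = Z, Ȟ^2 = 0


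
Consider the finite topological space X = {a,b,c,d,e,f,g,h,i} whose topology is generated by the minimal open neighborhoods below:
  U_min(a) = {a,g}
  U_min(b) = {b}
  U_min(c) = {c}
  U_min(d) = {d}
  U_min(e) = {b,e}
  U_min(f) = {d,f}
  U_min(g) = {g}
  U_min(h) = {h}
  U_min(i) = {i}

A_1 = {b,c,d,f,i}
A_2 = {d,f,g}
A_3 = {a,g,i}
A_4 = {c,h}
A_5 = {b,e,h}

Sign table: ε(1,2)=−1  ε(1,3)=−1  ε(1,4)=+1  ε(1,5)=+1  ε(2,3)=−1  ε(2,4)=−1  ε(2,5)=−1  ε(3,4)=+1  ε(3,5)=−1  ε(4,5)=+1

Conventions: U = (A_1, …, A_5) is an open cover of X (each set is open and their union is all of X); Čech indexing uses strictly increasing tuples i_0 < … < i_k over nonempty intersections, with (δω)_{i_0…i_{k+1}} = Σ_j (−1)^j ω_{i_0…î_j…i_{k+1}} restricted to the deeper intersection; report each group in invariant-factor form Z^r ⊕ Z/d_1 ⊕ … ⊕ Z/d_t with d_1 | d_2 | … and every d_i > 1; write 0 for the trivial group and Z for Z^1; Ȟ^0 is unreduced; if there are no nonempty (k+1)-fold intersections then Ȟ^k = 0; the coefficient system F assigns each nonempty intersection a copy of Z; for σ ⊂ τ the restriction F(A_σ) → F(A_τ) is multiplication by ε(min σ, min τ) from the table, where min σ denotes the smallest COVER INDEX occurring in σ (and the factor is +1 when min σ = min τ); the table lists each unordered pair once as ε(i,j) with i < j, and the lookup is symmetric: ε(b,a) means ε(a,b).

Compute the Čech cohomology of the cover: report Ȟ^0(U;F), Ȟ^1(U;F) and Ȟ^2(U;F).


intersection data:
  A12={d,f} A13={i} A14={c} A15={b} A23={g} A45={h}
C dims 5,6; δ0: rk 5, SNF 1^4·2
Ȟ^0 = (5 − 5) − 0 = 0, so Ȟ^0 ≅ 0
Ȟ^1 = (6 − 0) − 5 = 1 plus torsion [2], so Ȟ^1 ≅ Z ⊕ Z/2
Ȟ^2 = (0 − 0) − 0 = 0, so Ȟ^2 ≅ 0

Ȟ^0 ≅ 0, Ȟ^1 ≅ Z ⊕ Z/2, Ȟ^2 ≅ 0
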